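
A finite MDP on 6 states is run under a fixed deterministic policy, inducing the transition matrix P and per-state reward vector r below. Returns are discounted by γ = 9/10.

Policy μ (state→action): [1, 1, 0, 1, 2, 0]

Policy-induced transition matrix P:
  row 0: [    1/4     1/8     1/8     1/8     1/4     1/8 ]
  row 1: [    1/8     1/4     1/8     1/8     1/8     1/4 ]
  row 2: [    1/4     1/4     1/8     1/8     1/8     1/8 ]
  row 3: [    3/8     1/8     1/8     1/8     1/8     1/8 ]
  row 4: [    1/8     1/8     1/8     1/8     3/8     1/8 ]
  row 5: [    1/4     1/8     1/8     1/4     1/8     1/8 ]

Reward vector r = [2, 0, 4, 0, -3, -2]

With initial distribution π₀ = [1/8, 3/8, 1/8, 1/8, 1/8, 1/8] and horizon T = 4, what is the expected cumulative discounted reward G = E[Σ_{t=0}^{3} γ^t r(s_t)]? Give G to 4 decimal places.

t=0: π = [0.1250, 0.3750, 0.1250, 0.1250, 0.1250, 0.1250], E[r] = 0.1250, γ^t·E[r] = 0.125000, running G = 0.125000
t=1: π = [0.2031, 0.1875, 0.1250, 0.1406, 0.1719, 0.1719], E[r] = 0.0469, γ^t·E[r] = 0.042188, running G = 0.167188
t=2: π = [0.2227, 0.1641, 0.1250, 0.1465, 0.1934, 0.1484], E[r] = 0.0684, γ^t·E[r] = 0.055371, running G = 0.222559
t=3: π = [0.2236, 0.1611, 0.1250, 0.1436, 0.2012, 0.1455], E[r] = 0.0527, γ^t·E[r] = 0.038443, running G = 0.261002

G = 0.2610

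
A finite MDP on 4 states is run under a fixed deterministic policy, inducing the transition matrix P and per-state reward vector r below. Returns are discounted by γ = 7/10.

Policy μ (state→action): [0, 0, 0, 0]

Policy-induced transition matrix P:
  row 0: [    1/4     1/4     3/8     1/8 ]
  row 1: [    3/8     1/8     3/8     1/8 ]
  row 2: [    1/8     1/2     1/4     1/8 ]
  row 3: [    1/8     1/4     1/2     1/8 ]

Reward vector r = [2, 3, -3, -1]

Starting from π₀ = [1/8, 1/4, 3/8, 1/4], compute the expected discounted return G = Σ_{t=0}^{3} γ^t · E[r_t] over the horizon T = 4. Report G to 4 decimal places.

G = -0.1158

t=0: π = [0.1250, 0.2500, 0.3750, 0.2500], E[r] = -0.3750, γ^t·E[r] = -0.375000, running G = -0.375000
t=1: π = [0.2031, 0.3125, 0.3594, 0.1250], E[r] = 0.1406, γ^t·E[r] = 0.098438, running G = -0.276563
t=2: π = [0.2285, 0.3008, 0.3457, 0.1250], E[r] = 0.1973, γ^t·E[r] = 0.096660, running G = -0.179902
t=3: π = [0.2288, 0.2988, 0.3474, 0.1250], E[r] = 0.1868, γ^t·E[r] = 0.064061, running G = -0.115841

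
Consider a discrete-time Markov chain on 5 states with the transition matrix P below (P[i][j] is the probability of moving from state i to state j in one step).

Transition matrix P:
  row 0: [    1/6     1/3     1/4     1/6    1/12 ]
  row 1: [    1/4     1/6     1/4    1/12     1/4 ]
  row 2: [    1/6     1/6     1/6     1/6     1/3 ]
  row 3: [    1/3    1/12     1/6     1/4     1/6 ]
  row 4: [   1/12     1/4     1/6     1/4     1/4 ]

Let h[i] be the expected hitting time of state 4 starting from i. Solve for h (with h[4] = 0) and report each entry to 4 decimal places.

First-step conditioning: h[4] = 0; for i ≠ 4, h[i] = 1 + Σ_k P[i][k]·h[k].
  h[0] = 1 + 1/6·h[0] + 1/3·h[1] + 1/4·h[2] + 1/6·h[3]
  h[1] = 1 + 1/4·h[0] + 1/6·h[1] + 1/4·h[2] + 1/12·h[3]
  h[2] = 1 + 1/6·h[0] + 1/6·h[1] + 1/6·h[2] + 1/6·h[3]
  h[3] = 1 + 1/3·h[0] + 1/12·h[1] + 1/6·h[2] + 1/4·h[3]
Solving the 4×4 linear system over states ≠ 4 gives exactly h = [3930/739, 3378/739, 3108/739, 3798/739, 0] (h[4] = 0 is the target).

h = [5.3180, 4.5710, 4.2057, 5.1394, 0.0000]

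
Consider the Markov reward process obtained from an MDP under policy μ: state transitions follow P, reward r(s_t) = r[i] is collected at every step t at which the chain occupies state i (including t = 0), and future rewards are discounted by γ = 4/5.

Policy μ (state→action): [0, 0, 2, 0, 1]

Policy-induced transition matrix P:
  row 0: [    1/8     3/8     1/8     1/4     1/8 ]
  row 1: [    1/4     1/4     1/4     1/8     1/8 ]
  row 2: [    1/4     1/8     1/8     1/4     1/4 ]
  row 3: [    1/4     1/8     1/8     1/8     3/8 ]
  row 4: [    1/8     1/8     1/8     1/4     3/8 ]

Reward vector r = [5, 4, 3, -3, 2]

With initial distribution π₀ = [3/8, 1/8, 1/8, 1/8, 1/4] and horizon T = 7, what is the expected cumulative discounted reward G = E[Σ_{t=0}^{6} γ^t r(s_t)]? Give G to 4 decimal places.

t=0: π = [0.3750, 0.1250, 0.1250, 0.1250, 0.2500], E[r] = 2.8750, γ^t·E[r] = 2.875000, running G = 2.875000
t=1: π = [0.1719, 0.2344, 0.1406, 0.2188, 0.2344], E[r] = 2.0313, γ^t·E[r] = 1.625000, running G = 4.500000
t=2: π = [0.1992, 0.1973, 0.1543, 0.1934, 0.2559], E[r] = 2.1797, γ^t·E[r] = 1.395000, running G = 5.895000
t=3: π = [0.1931, 0.1995, 0.1497, 0.2012, 0.2566], E[r] = 2.1221, γ^t·E[r] = 1.086500, running G = 6.981500
t=4: π = [0.1938, 0.1982, 0.1499, 0.1999, 0.2581], E[r] = 2.1281, γ^t·E[r] = 0.871675, running G = 7.853175
t=5: π = [0.1935, 0.1982, 0.1498, 0.2002, 0.2583], E[r] = 2.1256, γ^t·E[r] = 0.696510, running G = 8.549685
t=6: π = [0.1935, 0.1982, 0.1498, 0.2002, 0.2583], E[r] = 2.1257, γ^t·E[r] = 0.557242, running G = 9.106927

G = 9.1069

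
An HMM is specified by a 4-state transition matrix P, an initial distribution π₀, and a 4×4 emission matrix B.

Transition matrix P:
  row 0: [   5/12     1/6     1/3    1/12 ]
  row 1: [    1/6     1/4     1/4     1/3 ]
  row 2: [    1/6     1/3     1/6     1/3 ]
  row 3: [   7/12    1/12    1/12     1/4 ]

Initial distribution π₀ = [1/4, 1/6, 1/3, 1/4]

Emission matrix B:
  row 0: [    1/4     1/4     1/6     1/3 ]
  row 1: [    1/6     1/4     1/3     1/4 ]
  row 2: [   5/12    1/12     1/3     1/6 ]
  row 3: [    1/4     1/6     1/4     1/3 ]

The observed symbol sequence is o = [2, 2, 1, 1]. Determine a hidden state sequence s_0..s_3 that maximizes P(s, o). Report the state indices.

path = [2, 3, 0, 0]

t=0: δ = [4.167e-02, 5.556e-02, 1.111e-01, 6.250e-02]  (obs o_0=2)
t=1: δ = [6.076e-03, 1.235e-02, 6.173e-03, 9.259e-03]  ψ = [3, 2, 2, 2]  (obs o_1=2)
t=2: δ = [1.350e-03, 7.716e-04, 2.572e-04, 6.859e-04]  ψ = [3, 1, 1, 1]  (obs o_2=1)
t=3: δ = [1.407e-04, 5.626e-05, 3.751e-05, 4.287e-05]  ψ = [0, 0, 0, 1]  (obs o_3=1)
backtrack: best end state = 0; path = [2, 3, 0, 0]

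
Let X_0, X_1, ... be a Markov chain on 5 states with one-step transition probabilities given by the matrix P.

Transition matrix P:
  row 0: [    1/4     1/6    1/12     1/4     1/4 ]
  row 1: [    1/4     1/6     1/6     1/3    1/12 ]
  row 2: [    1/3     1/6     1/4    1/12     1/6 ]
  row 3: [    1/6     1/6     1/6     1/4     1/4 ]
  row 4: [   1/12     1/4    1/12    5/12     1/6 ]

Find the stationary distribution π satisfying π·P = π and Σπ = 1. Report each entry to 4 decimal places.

Balance equations π_j = Σ_i π_i·P[i][j]:
  π_0 = 1/4·π_0 + 1/4·π_1 + 1/3·π_2 + 1/6·π_3 + 1/12·π_4
  π_1 = 1/6·π_0 + 1/6·π_1 + 1/6·π_2 + 1/6·π_3 + 1/4·π_4
  π_2 = 1/12·π_0 + 1/6·π_1 + 1/4·π_2 + 1/6·π_3 + 1/12·π_4
  π_3 = 1/4·π_0 + 1/3·π_1 + 1/12·π_2 + 1/4·π_3 + 5/12·π_4
  normalize: π_0 + π_1 + π_2 + π_3 + π_4 = 1
Solving the linear system gives exactly π = [4007/19313, 3527/19313, 2811/19313, 170/623, 3698/19313].

π = [0.2075, 0.1826, 0.1455, 0.2729, 0.1915]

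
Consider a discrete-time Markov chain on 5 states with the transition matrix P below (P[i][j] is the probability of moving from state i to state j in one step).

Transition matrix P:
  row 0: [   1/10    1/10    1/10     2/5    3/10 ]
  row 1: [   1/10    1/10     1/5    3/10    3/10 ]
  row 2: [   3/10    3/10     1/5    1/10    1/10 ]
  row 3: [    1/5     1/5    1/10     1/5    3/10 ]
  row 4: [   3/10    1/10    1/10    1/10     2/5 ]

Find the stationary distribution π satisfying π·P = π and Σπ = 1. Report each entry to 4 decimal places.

π = [0.2078, 0.1468, 0.1274, 0.2130, 0.3050]

Balance equations π_j = Σ_i π_i·P[i][j]:
  π_0 = 1/10·π_0 + 1/10·π_1 + 3/10·π_2 + 1/5·π_3 + 3/10·π_4
  π_1 = 1/10·π_0 + 1/10·π_1 + 3/10·π_2 + 1/5·π_3 + 1/10·π_4
  π_2 = 1/10·π_0 + 1/5·π_1 + 1/5·π_2 + 1/10·π_3 + 1/10·π_4
  π_3 = 2/5·π_0 + 3/10·π_1 + 1/10·π_2 + 1/5·π_3 + 1/10·π_4
  normalize: π_0 + π_1 + π_2 + π_3 + π_4 = 1
Solving the linear system gives exactly π = [998/4803, 235/1601, 204/1601, 341/1601, 1465/4803].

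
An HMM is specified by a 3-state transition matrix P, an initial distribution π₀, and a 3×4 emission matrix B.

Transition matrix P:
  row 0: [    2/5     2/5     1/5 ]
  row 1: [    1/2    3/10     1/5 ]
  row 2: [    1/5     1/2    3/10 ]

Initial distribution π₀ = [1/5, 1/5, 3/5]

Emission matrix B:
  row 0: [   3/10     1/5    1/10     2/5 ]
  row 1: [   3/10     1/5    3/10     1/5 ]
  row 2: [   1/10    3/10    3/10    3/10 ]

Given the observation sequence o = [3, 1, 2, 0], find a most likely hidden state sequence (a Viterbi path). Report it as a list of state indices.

path = [2, 2, 1, 0]

t=0: δ = [8.000e-02, 4.000e-02, 1.800e-01]  (obs o_0=3)
t=1: δ = [7.200e-03, 1.800e-02, 1.620e-02]  ψ = [2, 2, 2]  (obs o_1=1)
t=2: δ = [9.000e-04, 2.430e-03, 1.458e-03]  ψ = [1, 2, 2]  (obs o_2=2)
t=3: δ = [3.645e-04, 2.187e-04, 4.860e-05]  ψ = [1, 1, 1]  (obs o_3=0)
backtrack: best end state = 0; path = [2, 2, 1, 0]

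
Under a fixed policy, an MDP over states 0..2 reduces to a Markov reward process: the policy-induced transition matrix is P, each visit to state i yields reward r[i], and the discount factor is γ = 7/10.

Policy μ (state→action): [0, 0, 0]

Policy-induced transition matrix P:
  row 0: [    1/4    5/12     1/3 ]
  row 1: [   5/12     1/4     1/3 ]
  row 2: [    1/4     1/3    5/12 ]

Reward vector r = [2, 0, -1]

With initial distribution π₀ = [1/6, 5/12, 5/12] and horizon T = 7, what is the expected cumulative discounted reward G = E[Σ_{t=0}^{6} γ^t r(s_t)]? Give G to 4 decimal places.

G = 0.4386

t=0: π = [0.1667, 0.4167, 0.4167], E[r] = -0.0833, γ^t·E[r] = -0.083333, running G = -0.083333
t=1: π = [0.3194, 0.3125, 0.3681], E[r] = 0.2708, γ^t·E[r] = 0.189583, running G = 0.106250
t=2: π = [0.3021, 0.3339, 0.3640], E[r] = 0.2402, γ^t·E[r] = 0.117679, running G = 0.223929
t=3: π = [0.3057, 0.3307, 0.3637], E[r] = 0.2476, γ^t·E[r] = 0.084939, running G = 0.308869
t=4: π = [0.3051, 0.3312, 0.3636], E[r] = 0.2466, γ^t·E[r] = 0.059206, running G = 0.368075
t=5: π = [0.3052, 0.3312, 0.3636], E[r] = 0.2468, γ^t·E[r] = 0.041476, running G = 0.409551
t=6: π = [0.3052, 0.3312, 0.3636], E[r] = 0.2467, γ^t·E[r] = 0.029030, running G = 0.438581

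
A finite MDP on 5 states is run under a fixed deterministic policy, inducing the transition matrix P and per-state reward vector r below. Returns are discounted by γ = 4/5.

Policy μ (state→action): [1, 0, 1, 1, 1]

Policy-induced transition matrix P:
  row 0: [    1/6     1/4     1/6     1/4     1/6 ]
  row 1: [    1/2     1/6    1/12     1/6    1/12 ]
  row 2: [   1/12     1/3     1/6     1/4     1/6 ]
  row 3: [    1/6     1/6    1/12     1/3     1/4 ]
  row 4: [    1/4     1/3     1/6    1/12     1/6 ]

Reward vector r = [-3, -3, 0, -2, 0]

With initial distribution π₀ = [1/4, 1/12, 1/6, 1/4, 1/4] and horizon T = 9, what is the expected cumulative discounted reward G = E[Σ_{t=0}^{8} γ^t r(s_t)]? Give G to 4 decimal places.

G = -7.7623

t=0: π = [0.2500, 0.0833, 0.1667, 0.2500, 0.2500], E[r] = -1.5000, γ^t·E[r] = -1.500000, running G = -1.500000
t=1: π = [0.2014, 0.2569, 0.1389, 0.2222, 0.1806], E[r] = -1.8194, γ^t·E[r] = -1.455556, running G = -2.955556
t=2: π = [0.2558, 0.2367, 0.1267, 0.2170, 0.1638], E[r] = -1.9115, γ^t·E[r] = -1.223333, running G = -4.178889
t=3: π = [0.2486, 0.2364, 0.1289, 0.2211, 0.1650], E[r] = -1.8973, γ^t·E[r] = -0.971407, running G = -5.150296
t=4: π = [0.2485, 0.2364, 0.1285, 0.2212, 0.1654], E[r] = -1.8970, γ^t·E[r] = -0.777004, running G = -5.927300
t=5: π = [0.2485, 0.2364, 0.1285, 0.2212, 0.1654], E[r] = -1.8970, γ^t·E[r] = -0.621613, running G = -6.548913
t=6: π = [0.2485, 0.2364, 0.1285, 0.2212, 0.1654], E[r] = -1.8970, γ^t·E[r] = -0.497291, running G = -7.046204
t=7: π = [0.2485, 0.2364, 0.1285, 0.2212, 0.1654], E[r] = -1.8970, γ^t·E[r] = -0.397833, running G = -7.444037
t=8: π = [0.2485, 0.2364, 0.1285, 0.2212, 0.1654], E[r] = -1.8970, γ^t·E[r] = -0.318267, running G = -7.762304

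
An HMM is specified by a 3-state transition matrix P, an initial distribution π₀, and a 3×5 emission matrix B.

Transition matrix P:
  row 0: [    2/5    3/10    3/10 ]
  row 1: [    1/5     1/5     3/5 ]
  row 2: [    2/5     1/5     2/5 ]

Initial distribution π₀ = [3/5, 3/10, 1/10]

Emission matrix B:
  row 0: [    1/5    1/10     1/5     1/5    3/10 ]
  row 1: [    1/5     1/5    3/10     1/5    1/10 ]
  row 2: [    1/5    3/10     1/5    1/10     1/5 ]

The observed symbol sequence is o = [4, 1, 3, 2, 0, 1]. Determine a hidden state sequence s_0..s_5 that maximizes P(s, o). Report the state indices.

path = [0, 2, 0, 1, 2, 2]

t=0: δ = [1.800e-01, 3.000e-02, 2.000e-02]  (obs o_0=4)
t=1: δ = [7.200e-03, 1.080e-02, 1.620e-02]  ψ = [0, 0, 0]  (obs o_1=1)
t=2: δ = [1.296e-03, 6.480e-04, 6.480e-04]  ψ = [2, 2, 1]  (obs o_2=3)
t=3: δ = [1.037e-04, 1.166e-04, 7.776e-05]  ψ = [0, 0, 0]  (obs o_3=2)
t=4: δ = [8.294e-06, 6.221e-06, 1.400e-05]  ψ = [0, 0, 1]  (obs o_4=0)
t=5: δ = [5.599e-07, 5.599e-07, 1.680e-06]  ψ = [2, 2, 2]  (obs o_5=1)
backtrack: best end state = 2; path = [0, 2, 0, 1, 2, 2]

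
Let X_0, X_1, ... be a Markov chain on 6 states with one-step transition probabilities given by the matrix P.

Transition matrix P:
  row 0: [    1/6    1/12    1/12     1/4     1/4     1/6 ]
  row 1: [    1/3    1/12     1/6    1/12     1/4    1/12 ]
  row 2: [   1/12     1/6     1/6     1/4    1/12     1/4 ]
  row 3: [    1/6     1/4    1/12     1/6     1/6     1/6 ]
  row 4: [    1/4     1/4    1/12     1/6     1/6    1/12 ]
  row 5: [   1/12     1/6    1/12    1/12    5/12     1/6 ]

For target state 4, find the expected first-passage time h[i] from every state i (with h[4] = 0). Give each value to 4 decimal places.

First-step conditioning: h[4] = 0; for i ≠ 4, h[i] = 1 + Σ_k P[i][k]·h[k].
  h[0] = 1 + 1/6·h[0] + 1/12·h[1] + 1/12·h[2] + 1/4·h[3] + 1/6·h[5]
  h[1] = 1 + 1/3·h[0] + 1/12·h[1] + 1/6·h[2] + 1/12·h[3] + 1/12·h[5]
  h[2] = 1 + 1/12·h[0] + 1/6·h[1] + 1/6·h[2] + 1/4·h[3] + 1/4·h[5]
  h[3] = 1 + 1/6·h[0] + 1/4·h[1] + 1/12·h[2] + 1/6·h[3] + 1/6·h[5]
  h[5] = 1 + 1/12·h[0] + 1/6·h[1] + 1/12·h[2] + 1/12·h[3] + 1/6·h[5]
Solving the 5×5 linear system over states ≠ 4 gives exactly h = [2178/533, 64146/15457, 5670/1189, 5244/1189, 0, 51882/15457] (h[4] = 0 is the target).

h = [4.0863, 4.1500, 4.7687, 4.4104, 0.0000, 3.3565]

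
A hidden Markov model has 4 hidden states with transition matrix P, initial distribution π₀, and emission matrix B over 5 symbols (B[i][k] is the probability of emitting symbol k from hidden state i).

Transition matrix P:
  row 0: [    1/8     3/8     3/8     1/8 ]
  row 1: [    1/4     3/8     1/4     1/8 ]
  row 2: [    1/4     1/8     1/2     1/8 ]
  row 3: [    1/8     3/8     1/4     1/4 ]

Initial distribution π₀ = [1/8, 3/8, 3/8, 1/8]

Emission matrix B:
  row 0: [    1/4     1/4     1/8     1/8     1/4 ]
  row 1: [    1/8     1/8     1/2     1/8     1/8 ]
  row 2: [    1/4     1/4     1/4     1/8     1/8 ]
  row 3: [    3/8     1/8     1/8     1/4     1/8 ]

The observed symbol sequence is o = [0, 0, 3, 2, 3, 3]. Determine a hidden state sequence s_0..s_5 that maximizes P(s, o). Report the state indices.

path = [2, 2, 2, 2, 2, 2]

t=0: δ = [3.125e-02, 4.688e-02, 9.375e-02, 4.688e-02]  (obs o_0=0)
t=1: δ = [5.859e-03, 2.197e-03, 1.172e-02, 4.395e-03]  ψ = [2, 1, 2, 2]  (obs o_1=0)
t=2: δ = [3.662e-04, 2.747e-04, 7.324e-04, 3.662e-04]  ψ = [2, 0, 2, 2]  (obs o_2=3)
t=3: δ = [2.289e-05, 6.866e-05, 9.155e-05, 1.144e-05]  ψ = [2, 0, 2, 2]  (obs o_3=2)
t=4: δ = [2.861e-06, 3.219e-06, 5.722e-06, 2.861e-06]  ψ = [2, 1, 2, 2]  (obs o_4=3)
t=5: δ = [1.788e-07, 1.509e-07, 3.576e-07, 1.788e-07]  ψ = [2, 1, 2, 2]  (obs o_5=3)
backtrack: best end state = 2; path = [2, 2, 2, 2, 2, 2]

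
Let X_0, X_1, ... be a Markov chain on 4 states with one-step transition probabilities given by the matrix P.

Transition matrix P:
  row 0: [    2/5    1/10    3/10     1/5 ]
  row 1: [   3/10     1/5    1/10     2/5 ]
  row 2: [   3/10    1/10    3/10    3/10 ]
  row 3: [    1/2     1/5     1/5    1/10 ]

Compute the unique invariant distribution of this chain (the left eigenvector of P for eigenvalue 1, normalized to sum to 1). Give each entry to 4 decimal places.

Balance equations π_j = Σ_i π_i·P[i][j]:
  π_0 = 2/5·π_0 + 3/10·π_1 + 3/10·π_2 + 1/2·π_3
  π_1 = 1/10·π_0 + 1/5·π_1 + 1/10·π_2 + 1/5·π_3
  π_2 = 3/10·π_0 + 1/10·π_1 + 3/10·π_2 + 1/5·π_3
  normalize: π_0 + π_1 + π_2 + π_3 = 1
Solving the linear system gives exactly π = [377/981, 134/981, 245/981, 25/109].

π = [0.3843, 0.1366, 0.2497, 0.2294]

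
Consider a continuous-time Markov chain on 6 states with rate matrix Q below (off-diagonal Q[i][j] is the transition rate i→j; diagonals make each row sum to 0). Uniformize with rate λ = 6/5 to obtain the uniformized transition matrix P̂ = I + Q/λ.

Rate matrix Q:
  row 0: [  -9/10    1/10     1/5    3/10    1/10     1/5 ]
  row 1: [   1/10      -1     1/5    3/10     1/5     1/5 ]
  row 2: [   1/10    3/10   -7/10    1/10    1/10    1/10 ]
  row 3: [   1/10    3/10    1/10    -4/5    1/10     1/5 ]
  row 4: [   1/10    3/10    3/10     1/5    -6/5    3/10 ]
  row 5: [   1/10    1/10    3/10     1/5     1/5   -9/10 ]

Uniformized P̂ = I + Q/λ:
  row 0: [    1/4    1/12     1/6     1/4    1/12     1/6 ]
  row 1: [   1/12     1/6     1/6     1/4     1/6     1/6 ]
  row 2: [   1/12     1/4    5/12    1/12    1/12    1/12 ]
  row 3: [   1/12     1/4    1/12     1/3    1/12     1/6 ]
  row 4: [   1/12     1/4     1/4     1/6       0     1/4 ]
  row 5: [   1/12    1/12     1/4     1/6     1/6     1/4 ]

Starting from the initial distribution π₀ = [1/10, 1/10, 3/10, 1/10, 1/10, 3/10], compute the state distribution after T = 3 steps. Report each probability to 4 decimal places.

π = [0.1000, 0.1895, 0.2335, 0.2034, 0.1045, 0.1691]

t=0: π = [0.1000, 0.1000, 0.3000, 0.1000, 0.1000, 0.3000]
t=1: π = [0.1000, 0.1750, 0.2667, 0.1750, 0.1083, 0.1750]
t=2: π = [0.1000, 0.1896, 0.2424, 0.1965, 0.1035, 0.1681]
t=3: π = [0.1000, 0.1895, 0.2335, 0.2034, 0.1045, 0.1691]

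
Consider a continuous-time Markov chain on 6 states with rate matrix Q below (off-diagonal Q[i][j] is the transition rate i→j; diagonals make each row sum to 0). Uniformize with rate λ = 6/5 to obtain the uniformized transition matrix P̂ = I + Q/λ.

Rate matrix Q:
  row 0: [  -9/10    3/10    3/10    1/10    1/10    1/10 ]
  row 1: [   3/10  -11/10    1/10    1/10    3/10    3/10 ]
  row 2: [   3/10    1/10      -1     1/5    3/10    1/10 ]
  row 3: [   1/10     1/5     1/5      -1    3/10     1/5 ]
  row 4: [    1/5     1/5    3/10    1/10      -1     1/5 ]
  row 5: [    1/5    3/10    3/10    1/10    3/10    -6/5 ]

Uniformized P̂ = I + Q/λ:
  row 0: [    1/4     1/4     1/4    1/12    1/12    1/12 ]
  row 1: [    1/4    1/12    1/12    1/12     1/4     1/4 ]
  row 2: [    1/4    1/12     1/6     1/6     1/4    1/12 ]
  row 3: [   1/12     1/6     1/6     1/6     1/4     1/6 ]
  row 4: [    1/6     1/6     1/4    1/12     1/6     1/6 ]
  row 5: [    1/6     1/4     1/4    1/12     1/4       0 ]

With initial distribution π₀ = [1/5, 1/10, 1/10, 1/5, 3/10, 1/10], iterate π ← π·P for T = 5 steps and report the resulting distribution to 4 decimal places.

t=0: π = [0.2000, 0.1000, 0.1000, 0.2000, 0.3000, 0.1000]
t=1: π = [0.1833, 0.1750, 0.2083, 0.1083, 0.1917, 0.1333]
t=2: π = [0.2049, 0.1611, 0.1944, 0.1097, 0.2035, 0.1264]
t=3: π = [0.2042, 0.1646, 0.1978, 0.1087, 0.1989, 0.1258]
t=4: π = [0.2048, 0.1640, 0.1970, 0.1089, 0.1994, 0.1259]
t=5: π = [0.2047, 0.1641, 0.1972, 0.1088, 0.1992, 0.1259]

π = [0.2047, 0.1641, 0.1972, 0.1088, 0.1992, 0.1259]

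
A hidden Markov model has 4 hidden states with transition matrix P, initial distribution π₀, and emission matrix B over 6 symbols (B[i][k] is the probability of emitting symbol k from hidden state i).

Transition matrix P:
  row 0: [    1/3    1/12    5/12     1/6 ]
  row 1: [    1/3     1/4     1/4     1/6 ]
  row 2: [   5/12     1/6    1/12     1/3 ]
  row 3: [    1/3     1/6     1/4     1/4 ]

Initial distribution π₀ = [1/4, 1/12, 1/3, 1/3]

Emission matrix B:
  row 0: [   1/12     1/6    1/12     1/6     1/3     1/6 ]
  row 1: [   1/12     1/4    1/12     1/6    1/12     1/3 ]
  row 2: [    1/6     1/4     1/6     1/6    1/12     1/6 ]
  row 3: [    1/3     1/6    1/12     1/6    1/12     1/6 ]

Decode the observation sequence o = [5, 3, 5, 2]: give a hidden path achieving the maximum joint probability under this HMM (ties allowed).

path = [2, 0, 0, 2]

t=0: δ = [4.167e-02, 2.778e-02, 5.556e-02, 5.556e-02]  (obs o_0=5)
t=1: δ = [3.858e-03, 1.543e-03, 2.894e-03, 3.086e-03]  ψ = [2, 2, 0, 2]  (obs o_1=3)
t=2: δ = [2.143e-04, 1.715e-04, 2.679e-04, 1.608e-04]  ψ = [0, 3, 0, 2]  (obs o_2=5)
t=3: δ = [9.303e-06, 3.721e-06, 1.488e-05, 7.442e-06]  ψ = [2, 2, 0, 2]  (obs o_3=2)
backtrack: best end state = 2; path = [2, 0, 0, 2]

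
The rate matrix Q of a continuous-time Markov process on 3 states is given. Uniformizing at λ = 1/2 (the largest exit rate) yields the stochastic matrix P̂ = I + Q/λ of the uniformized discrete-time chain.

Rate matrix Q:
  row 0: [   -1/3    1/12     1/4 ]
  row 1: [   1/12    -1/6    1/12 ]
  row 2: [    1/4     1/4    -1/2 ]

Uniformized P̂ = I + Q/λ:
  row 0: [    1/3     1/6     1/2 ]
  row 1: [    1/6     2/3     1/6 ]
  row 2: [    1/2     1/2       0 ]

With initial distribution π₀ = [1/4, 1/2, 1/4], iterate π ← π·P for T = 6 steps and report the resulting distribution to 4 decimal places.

t=0: π = [0.2500, 0.5000, 0.2500]
t=1: π = [0.2917, 0.5000, 0.2083]
t=2: π = [0.2847, 0.4861, 0.2292]
t=3: π = [0.2905, 0.4861, 0.2234]
t=4: π = [0.2895, 0.4842, 0.2263]
t=5: π = [0.2903, 0.4842, 0.2255]
t=6: π = [0.2902, 0.4839, 0.2259]

π = [0.2902, 0.4839, 0.2259]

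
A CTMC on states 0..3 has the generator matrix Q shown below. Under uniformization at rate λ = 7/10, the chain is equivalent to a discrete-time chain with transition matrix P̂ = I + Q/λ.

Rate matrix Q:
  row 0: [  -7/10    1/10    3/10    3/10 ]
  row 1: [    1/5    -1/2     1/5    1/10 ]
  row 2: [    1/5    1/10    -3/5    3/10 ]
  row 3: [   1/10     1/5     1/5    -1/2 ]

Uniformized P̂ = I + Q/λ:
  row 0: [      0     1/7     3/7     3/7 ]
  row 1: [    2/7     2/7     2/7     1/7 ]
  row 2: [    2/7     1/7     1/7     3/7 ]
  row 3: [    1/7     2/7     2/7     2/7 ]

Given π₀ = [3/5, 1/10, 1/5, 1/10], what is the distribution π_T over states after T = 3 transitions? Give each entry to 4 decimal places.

π = [0.1816, 0.2210, 0.2787, 0.3187]

t=0: π = [0.6000, 0.1000, 0.2000, 0.1000]
t=1: π = [0.1000, 0.1714, 0.3429, 0.3857]
t=2: π = [0.2020, 0.2224, 0.2510, 0.3245]
t=3: π = [0.1816, 0.2210, 0.2787, 0.3187]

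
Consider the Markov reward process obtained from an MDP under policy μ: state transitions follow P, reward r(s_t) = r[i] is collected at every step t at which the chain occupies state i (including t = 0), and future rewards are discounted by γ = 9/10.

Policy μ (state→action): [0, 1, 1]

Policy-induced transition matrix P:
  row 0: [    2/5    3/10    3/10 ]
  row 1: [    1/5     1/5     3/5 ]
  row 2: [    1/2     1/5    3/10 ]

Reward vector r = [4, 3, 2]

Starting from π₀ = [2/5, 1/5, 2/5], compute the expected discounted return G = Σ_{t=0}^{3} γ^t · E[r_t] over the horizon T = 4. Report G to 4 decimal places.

G = 10.3785

t=0: π = [0.4000, 0.2000, 0.4000], E[r] = 3.0000, γ^t·E[r] = 3.000000, running G = 3.000000
t=1: π = [0.4000, 0.2400, 0.3600], E[r] = 3.0400, γ^t·E[r] = 2.736000, running G = 5.736000
t=2: π = [0.3880, 0.2400, 0.3720], E[r] = 3.0160, γ^t·E[r] = 2.442960, running G = 8.178960
t=3: π = [0.3892, 0.2388, 0.3720], E[r] = 3.0172, γ^t·E[r] = 2.199539, running G = 10.378499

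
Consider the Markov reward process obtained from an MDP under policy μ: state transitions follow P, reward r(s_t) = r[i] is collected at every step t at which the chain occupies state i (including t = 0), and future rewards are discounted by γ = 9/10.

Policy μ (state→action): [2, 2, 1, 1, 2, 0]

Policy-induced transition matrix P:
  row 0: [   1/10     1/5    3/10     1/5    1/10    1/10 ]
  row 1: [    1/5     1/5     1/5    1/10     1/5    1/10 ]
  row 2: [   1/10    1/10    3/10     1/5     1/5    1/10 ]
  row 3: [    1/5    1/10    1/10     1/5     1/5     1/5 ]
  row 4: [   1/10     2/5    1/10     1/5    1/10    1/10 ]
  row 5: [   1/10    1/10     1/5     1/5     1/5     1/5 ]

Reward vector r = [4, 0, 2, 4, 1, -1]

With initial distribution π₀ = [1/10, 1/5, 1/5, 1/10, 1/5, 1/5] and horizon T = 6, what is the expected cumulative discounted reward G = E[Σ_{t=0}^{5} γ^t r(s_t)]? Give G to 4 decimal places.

G = 7.4679

t=0: π = [0.1000, 0.2000, 0.2000, 0.1000, 0.2000, 0.2000], E[r] = 1.2000, γ^t·E[r] = 1.200000, running G = 1.200000
t=1: π = [0.1300, 0.1900, 0.2000, 0.1800, 0.1700, 0.1300], E[r] = 1.6800, γ^t·E[r] = 1.512000, running G = 2.712000
t=2: π = [0.1370, 0.1830, 0.1980, 0.1810, 0.1700, 0.1310], E[r] = 1.7070, γ^t·E[r] = 1.382670, running G = 4.094670
t=3: π = [0.1364, 0.1830, 0.1984, 0.1817, 0.1693, 0.1312], E[r] = 1.7073, γ^t·E[r] = 1.244622, running G = 5.339292
t=4: π = [0.1365, 0.1827, 0.1984, 0.1817, 0.1694, 0.1313], E[r] = 1.7076, γ^t·E[r] = 1.120343, running G = 6.459635
t=5: π = [0.1364, 0.1827, 0.1984, 0.1817, 0.1694, 0.1313], E[r] = 1.7075, γ^t·E[r] = 1.008282, running G = 7.467917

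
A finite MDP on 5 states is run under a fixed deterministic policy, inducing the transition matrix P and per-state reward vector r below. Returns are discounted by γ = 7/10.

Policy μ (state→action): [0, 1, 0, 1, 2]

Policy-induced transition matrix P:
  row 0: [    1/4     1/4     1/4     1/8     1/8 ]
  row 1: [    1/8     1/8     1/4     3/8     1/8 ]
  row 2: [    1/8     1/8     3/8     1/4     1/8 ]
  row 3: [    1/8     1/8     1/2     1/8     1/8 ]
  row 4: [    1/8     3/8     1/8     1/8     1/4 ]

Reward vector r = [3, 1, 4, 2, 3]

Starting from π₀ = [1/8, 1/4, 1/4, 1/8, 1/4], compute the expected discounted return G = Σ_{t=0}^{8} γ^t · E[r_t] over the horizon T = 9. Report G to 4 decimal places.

G = 8.6116

t=0: π = [0.1250, 0.2500, 0.2500, 0.1250, 0.2500], E[r] = 2.6250, γ^t·E[r] = 2.625000, running G = 2.625000
t=1: π = [0.1406, 0.2031, 0.2813, 0.2188, 0.1563], E[r] = 2.6563, γ^t·E[r] = 1.859375, running G = 4.484375
t=2: π = [0.1426, 0.1816, 0.3203, 0.2109, 0.1445], E[r] = 2.7461, γ^t·E[r] = 1.345586, running G = 5.829961
t=3: π = [0.1428, 0.1790, 0.3247, 0.2104, 0.1431], E[r] = 2.7563, γ^t·E[r] = 0.945427, running G = 6.775388
t=4: π = [0.1429, 0.1786, 0.3253, 0.2103, 0.1429], E[r] = 2.7578, γ^t·E[r] = 0.662136, running G = 7.437524
t=5: π = [0.1429, 0.1786, 0.3254, 0.2103, 0.1429], E[r] = 2.7579, γ^t·E[r] = 0.463522, running G = 7.901047
t=6: π = [0.1429, 0.1786, 0.3254, 0.2103, 0.1429], E[r] = 2.7579, γ^t·E[r] = 0.324468, running G = 8.225515
t=7: π = [0.1429, 0.1786, 0.3254, 0.2103, 0.1429], E[r] = 2.7579, γ^t·E[r] = 0.227128, running G = 8.452643
t=8: π = [0.1429, 0.1786, 0.3254, 0.2103, 0.1429], E[r] = 2.7579, γ^t·E[r] = 0.158990, running G = 8.611632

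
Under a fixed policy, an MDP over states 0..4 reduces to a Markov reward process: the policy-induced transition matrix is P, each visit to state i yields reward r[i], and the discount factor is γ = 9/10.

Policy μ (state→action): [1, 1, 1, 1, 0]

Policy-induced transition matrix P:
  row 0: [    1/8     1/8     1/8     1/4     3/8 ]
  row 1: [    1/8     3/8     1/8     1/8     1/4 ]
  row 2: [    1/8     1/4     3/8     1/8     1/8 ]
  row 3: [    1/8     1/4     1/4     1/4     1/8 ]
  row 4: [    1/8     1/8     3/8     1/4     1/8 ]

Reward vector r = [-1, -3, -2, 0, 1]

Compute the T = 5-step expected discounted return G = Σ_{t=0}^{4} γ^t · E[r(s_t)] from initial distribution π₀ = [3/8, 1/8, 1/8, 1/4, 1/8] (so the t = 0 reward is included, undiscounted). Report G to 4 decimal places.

G = -4.3027

t=0: π = [0.3750, 0.1250, 0.1250, 0.2500, 0.1250], E[r] = -0.8750, γ^t·E[r] = -0.875000, running G = -0.875000
t=1: π = [0.1250, 0.2031, 0.2188, 0.2188, 0.2344], E[r] = -0.9375, γ^t·E[r] = -0.843750, running G = -1.718750
t=2: π = [0.1250, 0.2305, 0.2656, 0.1973, 0.1816], E[r] = -1.1660, γ^t·E[r] = -0.944473, running G = -2.663223
t=3: π = [0.1250, 0.2405, 0.2615, 0.1880, 0.1851], E[r] = -1.1843, γ^t·E[r] = -0.863374, running G = -3.526596
t=4: π = [0.1250, 0.2413, 0.2601, 0.1873, 0.1863], E[r] = -1.1829, γ^t·E[r] = -0.776075, running G = -4.302672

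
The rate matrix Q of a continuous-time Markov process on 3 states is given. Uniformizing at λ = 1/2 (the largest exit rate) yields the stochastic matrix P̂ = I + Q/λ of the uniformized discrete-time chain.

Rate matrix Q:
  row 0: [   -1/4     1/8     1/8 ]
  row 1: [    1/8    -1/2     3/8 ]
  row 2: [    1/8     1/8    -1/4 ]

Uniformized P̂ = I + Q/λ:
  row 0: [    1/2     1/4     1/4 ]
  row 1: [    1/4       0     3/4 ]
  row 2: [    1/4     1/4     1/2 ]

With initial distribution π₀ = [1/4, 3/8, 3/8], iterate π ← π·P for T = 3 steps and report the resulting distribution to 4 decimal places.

π = [0.3320, 0.1973, 0.4707]

t=0: π = [0.2500, 0.3750, 0.3750]
t=1: π = [0.3125, 0.1563, 0.5313]
t=2: π = [0.3281, 0.2109, 0.4609]
t=3: π = [0.3320, 0.1973, 0.4707]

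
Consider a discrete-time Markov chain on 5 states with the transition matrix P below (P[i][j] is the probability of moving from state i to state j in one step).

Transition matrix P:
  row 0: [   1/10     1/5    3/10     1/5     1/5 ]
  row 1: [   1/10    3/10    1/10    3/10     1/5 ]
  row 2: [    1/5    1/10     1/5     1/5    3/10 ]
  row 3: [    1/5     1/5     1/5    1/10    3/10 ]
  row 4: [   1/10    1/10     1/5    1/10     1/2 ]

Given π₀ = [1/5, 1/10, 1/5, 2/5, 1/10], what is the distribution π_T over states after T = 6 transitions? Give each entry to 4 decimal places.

π = [0.1363, 0.1628, 0.1973, 0.1660, 0.3375]

t=0: π = [0.2000, 0.1000, 0.2000, 0.4000, 0.1000]
t=1: π = [0.1600, 0.1800, 0.2100, 0.1600, 0.2900]
t=2: π = [0.1370, 0.1680, 0.1980, 0.1730, 0.3240]
t=3: π = [0.1371, 0.1646, 0.1969, 0.1671, 0.3343]
t=4: π = [0.1364, 0.1633, 0.1973, 0.1663, 0.3367]
t=5: π = [0.1364, 0.1629, 0.1973, 0.1660, 0.3374]
t=6: π = [0.1363, 0.1628, 0.1973, 0.1660, 0.3375]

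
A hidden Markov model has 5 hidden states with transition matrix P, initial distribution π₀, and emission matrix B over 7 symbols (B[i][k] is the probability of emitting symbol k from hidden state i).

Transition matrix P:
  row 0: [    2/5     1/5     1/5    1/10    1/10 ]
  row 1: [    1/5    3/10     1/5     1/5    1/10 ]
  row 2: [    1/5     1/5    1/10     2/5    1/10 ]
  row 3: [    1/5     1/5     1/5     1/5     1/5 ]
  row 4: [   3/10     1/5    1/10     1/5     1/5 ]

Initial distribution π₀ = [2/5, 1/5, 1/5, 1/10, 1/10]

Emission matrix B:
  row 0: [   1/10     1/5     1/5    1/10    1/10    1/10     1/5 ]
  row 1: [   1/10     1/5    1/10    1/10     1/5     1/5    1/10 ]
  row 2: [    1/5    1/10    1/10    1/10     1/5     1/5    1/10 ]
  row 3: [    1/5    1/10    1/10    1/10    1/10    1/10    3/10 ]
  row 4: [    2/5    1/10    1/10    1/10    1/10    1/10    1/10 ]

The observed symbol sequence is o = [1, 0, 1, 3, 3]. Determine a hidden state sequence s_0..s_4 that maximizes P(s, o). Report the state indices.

path = [0, 0, 0, 0, 0]

t=0: δ = [8.000e-02, 4.000e-02, 2.000e-02, 1.000e-02, 1.000e-02]  (obs o_0=1)
t=1: δ = [3.200e-03, 1.600e-03, 3.200e-03, 1.600e-03, 3.200e-03]  ψ = [0, 0, 0, 0, 0]  (obs o_1=0)
t=2: δ = [2.560e-04, 1.280e-04, 6.400e-05, 1.280e-04, 6.400e-05]  ψ = [0, 0, 0, 2, 4]  (obs o_2=1)
t=3: δ = [1.024e-05, 5.120e-06, 5.120e-06, 2.560e-06, 2.560e-06]  ψ = [0, 0, 0, 0, 0]  (obs o_3=3)
t=4: δ = [4.096e-07, 2.048e-07, 2.048e-07, 2.048e-07, 1.024e-07]  ψ = [0, 0, 0, 2, 0]  (obs o_4=3)
backtrack: best end state = 0; path = [0, 0, 0, 0, 0]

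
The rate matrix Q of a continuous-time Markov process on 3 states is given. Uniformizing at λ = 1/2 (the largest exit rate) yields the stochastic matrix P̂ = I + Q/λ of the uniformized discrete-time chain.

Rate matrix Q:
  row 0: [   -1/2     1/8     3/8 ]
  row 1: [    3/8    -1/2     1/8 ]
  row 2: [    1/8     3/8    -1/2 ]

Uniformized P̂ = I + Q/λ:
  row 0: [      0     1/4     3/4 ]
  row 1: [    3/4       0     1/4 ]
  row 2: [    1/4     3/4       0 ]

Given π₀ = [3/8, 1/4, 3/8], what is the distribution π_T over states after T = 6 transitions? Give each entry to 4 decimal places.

π = [0.3264, 0.3362, 0.3374]

t=0: π = [0.3750, 0.2500, 0.3750]
t=1: π = [0.2813, 0.3750, 0.3438]
t=2: π = [0.3672, 0.3281, 0.3047]
t=3: π = [0.3223, 0.3203, 0.3574]
t=4: π = [0.3296, 0.3486, 0.3218]
t=5: π = [0.3419, 0.3237, 0.3344]
t=6: π = [0.3264, 0.3362, 0.3374]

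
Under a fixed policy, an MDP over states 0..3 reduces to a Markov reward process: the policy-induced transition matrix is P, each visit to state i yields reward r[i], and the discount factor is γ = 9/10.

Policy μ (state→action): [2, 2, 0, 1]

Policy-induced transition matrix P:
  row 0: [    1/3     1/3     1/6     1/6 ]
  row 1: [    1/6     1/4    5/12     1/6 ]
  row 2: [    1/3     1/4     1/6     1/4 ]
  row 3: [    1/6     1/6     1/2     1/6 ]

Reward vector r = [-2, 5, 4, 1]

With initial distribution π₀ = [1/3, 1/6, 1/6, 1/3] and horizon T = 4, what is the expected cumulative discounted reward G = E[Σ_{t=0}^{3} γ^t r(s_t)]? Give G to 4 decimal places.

G = 6.4150

t=0: π = [0.3333, 0.1667, 0.1667, 0.3333], E[r] = 1.1667, γ^t·E[r] = 1.166667, running G = 1.166667
t=1: π = [0.2500, 0.2500, 0.3194, 0.1806], E[r] = 2.2083, γ^t·E[r] = 1.987500, running G = 3.154167
t=2: π = [0.2616, 0.2558, 0.2894, 0.1933], E[r] = 2.1065, γ^t·E[r] = 1.706250, running G = 4.860417
t=3: π = [0.2585, 0.2557, 0.2950, 0.1908], E[r] = 2.1324, γ^t·E[r] = 1.554539, running G = 6.414956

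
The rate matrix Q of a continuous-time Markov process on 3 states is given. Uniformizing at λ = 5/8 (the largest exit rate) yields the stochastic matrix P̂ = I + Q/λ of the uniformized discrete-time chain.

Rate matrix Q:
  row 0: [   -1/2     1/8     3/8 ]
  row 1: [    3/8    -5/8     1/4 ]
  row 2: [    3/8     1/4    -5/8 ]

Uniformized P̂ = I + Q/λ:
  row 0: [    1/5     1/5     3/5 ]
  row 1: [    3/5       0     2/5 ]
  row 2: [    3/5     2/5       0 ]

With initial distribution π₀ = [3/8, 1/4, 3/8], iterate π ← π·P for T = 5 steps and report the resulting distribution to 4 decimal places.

t=0: π = [0.3750, 0.2500, 0.3750]
t=1: π = [0.4500, 0.2250, 0.3250]
t=2: π = [0.4200, 0.2200, 0.3600]
t=3: π = [0.4320, 0.2280, 0.3400]
t=4: π = [0.4272, 0.2224, 0.3504]
t=5: π = [0.4291, 0.2256, 0.3453]

π = [0.4291, 0.2256, 0.3453]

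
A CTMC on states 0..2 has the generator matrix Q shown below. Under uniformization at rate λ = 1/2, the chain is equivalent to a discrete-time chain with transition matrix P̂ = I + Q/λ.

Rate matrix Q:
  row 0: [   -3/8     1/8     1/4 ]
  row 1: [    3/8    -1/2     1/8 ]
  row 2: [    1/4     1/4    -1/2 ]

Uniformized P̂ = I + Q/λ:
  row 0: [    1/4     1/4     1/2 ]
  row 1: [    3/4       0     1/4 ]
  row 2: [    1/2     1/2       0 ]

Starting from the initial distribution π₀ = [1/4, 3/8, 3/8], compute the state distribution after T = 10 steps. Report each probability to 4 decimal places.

t=0: π = [0.2500, 0.3750, 0.3750]
t=1: π = [0.5313, 0.2500, 0.2188]
t=2: π = [0.4297, 0.2422, 0.3281]
t=3: π = [0.4531, 0.2715, 0.2754]
t=4: π = [0.4546, 0.2510, 0.2944]
t=5: π = [0.4491, 0.2609, 0.2900]
t=6: π = [0.4529, 0.2573, 0.2898]
t=7: π = [0.4511, 0.2581, 0.2908]
t=8: π = [0.4518, 0.2582, 0.2901]
t=9: π = [0.4516, 0.2580, 0.2904]
t=10: π = [0.4516, 0.2581, 0.2903]

π = [0.4516, 0.2581, 0.2903]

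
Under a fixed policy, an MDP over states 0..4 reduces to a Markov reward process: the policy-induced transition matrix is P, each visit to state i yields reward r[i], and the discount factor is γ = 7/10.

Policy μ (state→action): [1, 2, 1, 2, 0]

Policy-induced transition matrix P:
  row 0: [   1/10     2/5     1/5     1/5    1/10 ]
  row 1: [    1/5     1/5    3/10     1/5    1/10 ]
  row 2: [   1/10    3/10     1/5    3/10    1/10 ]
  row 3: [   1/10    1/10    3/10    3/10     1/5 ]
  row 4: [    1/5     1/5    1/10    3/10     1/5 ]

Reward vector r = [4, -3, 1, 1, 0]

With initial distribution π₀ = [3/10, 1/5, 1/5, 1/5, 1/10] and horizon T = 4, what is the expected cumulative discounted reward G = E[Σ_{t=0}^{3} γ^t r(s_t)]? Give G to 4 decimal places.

t=0: π = [0.3000, 0.2000, 0.2000, 0.2000, 0.1000], E[r] = 1.0000, γ^t·E[r] = 1.000000, running G = 1.000000
t=1: π = [0.1300, 0.2600, 0.2300, 0.2500, 0.1300], E[r] = 0.2200, γ^t·E[r] = 0.154000, running G = 1.154000
t=2: π = [0.1390, 0.2240, 0.2380, 0.2610, 0.1380], E[r] = 0.3830, γ^t·E[r] = 0.187670, running G = 1.341670
t=3: π = [0.1362, 0.2255, 0.2347, 0.2637, 0.1399], E[r] = 0.3667, γ^t·E[r] = 0.125778, running G = 1.467448

G = 1.4674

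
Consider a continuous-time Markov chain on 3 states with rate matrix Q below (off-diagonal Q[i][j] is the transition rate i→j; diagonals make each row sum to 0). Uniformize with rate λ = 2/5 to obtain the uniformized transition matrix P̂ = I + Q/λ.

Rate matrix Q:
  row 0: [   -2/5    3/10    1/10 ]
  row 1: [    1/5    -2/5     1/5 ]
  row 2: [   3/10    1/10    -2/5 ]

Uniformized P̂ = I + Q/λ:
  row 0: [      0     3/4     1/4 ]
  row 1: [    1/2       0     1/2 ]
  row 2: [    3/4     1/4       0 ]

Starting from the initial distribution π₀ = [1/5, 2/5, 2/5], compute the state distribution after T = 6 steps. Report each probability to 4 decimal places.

t=0: π = [0.2000, 0.4000, 0.4000]
t=1: π = [0.5000, 0.2500, 0.2500]
t=2: π = [0.3125, 0.4375, 0.2500]
t=3: π = [0.4063, 0.2969, 0.2969]
t=4: π = [0.3711, 0.3789, 0.2500]
t=5: π = [0.3770, 0.3408, 0.2822]
t=6: π = [0.3821, 0.3533, 0.2646]

π = [0.3821, 0.3533, 0.2646]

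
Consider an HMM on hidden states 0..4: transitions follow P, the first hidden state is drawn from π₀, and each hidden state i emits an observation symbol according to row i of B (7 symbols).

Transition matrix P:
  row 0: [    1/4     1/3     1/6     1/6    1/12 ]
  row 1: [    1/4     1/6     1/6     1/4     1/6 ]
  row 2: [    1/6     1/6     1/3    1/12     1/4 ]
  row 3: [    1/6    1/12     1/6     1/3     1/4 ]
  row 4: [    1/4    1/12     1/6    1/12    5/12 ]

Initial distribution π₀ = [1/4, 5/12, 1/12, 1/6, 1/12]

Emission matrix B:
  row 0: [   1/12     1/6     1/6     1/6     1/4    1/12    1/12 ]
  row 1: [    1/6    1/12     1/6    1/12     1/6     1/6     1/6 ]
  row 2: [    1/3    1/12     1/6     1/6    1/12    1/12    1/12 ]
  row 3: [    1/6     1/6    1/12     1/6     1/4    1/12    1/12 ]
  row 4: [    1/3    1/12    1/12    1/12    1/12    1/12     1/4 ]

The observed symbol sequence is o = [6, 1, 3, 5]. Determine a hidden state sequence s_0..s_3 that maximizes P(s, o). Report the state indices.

t=0: δ = [2.083e-02, 6.944e-02, 6.944e-03, 1.389e-02, 2.083e-02]  (obs o_0=6)
t=1: δ = [2.894e-03, 9.645e-04, 9.645e-04, 2.894e-03, 9.645e-04]  ψ = [1, 1, 1, 1, 1]  (obs o_1=1)
t=2: δ = [1.206e-04, 8.038e-05, 8.038e-05, 1.608e-04, 6.028e-05]  ψ = [0, 0, 0, 3, 3]  (obs o_2=3)
t=3: δ = [2.512e-06, 6.698e-06, 2.233e-06, 4.465e-06, 3.349e-06]  ψ = [0, 0, 2, 3, 3]  (obs o_3=5)
backtrack: best end state = 1; path = [1, 0, 0, 1]

path = [1, 0, 0, 1]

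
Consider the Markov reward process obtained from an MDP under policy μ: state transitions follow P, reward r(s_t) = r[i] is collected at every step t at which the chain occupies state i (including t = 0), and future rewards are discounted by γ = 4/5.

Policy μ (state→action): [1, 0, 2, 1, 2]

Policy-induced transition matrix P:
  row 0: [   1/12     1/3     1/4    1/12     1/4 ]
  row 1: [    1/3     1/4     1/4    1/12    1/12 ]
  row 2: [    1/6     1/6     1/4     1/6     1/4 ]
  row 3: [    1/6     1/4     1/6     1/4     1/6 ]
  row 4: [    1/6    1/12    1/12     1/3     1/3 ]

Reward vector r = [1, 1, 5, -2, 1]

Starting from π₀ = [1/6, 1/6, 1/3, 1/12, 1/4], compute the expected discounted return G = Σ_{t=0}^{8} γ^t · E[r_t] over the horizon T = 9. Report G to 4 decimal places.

t=0: π = [0.1667, 0.1667, 0.3333, 0.0833, 0.2500], E[r] = 2.0833, γ^t·E[r] = 2.083333, running G = 2.083333
t=1: π = [0.1806, 0.1944, 0.2014, 0.1875, 0.2361], E[r] = 1.2431, γ^t·E[r] = 0.994444, running G = 3.077778
t=2: π = [0.1840, 0.2089, 0.1950, 0.1904, 0.2216], E[r] = 1.2089, γ^t·E[r] = 0.773704, running G = 3.851481
t=3: π = [0.1861, 0.2121, 0.1972, 0.1867, 0.2178], E[r] = 1.2286, γ^t·E[r] = 0.629037, running G = 4.480519
t=4: π = [0.1865, 0.2128, 0.1981, 0.1853, 0.2172], E[r] = 1.2366, γ^t·E[r] = 0.506497, running G = 4.987016
t=5: π = [0.1866, 0.2128, 0.1984, 0.1850, 0.2172], E[r] = 1.2383, γ^t·E[r] = 0.405758, running G = 5.392774
t=6: π = [0.1866, 0.2128, 0.1984, 0.1850, 0.2172], E[r] = 1.2385, γ^t·E[r] = 0.324670, running G = 5.717444
t=7: π = [0.1866, 0.2128, 0.1984, 0.1850, 0.2172], E[r] = 1.2385, γ^t·E[r] = 0.259738, running G = 5.977182
t=8: π = [0.1866, 0.2128, 0.1984, 0.1850, 0.2172], E[r] = 1.2385, γ^t·E[r] = 0.207789, running G = 6.184970

G = 6.1850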